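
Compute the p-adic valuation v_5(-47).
v_5(-47) = 0

v_5(n) is the largest exponent k such that 5^k divides n. Factor out: -47 = -5^0 · 47. (Sign doesn't affect v_p.) So v_5(-47) = 0.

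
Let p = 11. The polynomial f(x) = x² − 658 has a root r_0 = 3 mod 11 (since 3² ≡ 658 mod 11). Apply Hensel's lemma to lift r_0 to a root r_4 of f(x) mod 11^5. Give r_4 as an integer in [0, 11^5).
r_4 = 116614 (mod 161051)

Hensel's recurrence: r_{i+1} = r_i − f(r_i)·(f′(r_i))^{-1} mod 11^{i+2}, with f′(x) = 2x. Iterate:
  r_0 = 3 (mod 11)
  r_1 = 91 (mod 121)
  r_2 = 817 (mod 1331)
  r_3 = 14127 (mod 14641)
  r_4 = 116614 (mod 161051)
Final: r_4 = 116614, and one checks f(r_4) ≡ 0 mod 11^5.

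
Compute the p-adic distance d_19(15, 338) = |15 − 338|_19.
d_19(15, 338) = 1/19

Step 1 — x − y = 15 − 338 = -323. Step 2 — v_19(-323) = 1 (factor: -323 = −(19^1 · 17); the sign does not affect v_p). Step 3 — |x − y|_19 = 19^{-1} = 1/19.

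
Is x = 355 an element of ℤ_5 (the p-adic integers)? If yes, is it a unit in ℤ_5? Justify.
x ∈ ℤ_5 but not a unit; v_5(x) = 1 > 0

ℤ_5 = {x ∈ ℚ_5 : v_5(x) ≥ 0} and ℤ_5^× = {x ∈ ℤ_5 : v_5(x) = 0}. Here v_5(355) = v_5(num) − v_5(den) = 1; compare against these criteria.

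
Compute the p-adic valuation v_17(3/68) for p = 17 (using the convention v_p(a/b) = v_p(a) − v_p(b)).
v_17(3/68) = -1

Factor powers of 17 from the numerator and denominator of the reduced fraction: 3 = 17^0 · 3 and 68 = 17^1 · 4. Apply v_p(a/b) = v_p(a) − v_p(b): v_17(3/68) = 0 − 1 = -1.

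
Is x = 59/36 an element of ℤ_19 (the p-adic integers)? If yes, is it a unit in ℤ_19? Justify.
x ∈ ℤ_19^× (unit); v_19(x) = 0

ℤ_19 = {x ∈ ℚ_19 : v_19(x) ≥ 0} and ℤ_19^× = {x ∈ ℤ_19 : v_19(x) = 0}. Here v_19(59/36) = v_19(num) − v_19(den) = 0; compare against these criteria.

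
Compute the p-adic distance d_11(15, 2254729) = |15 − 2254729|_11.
d_11(15, 2254729) = 1/161051

Step 1 — x − y = 15 − 2254729 = -2254714. Step 2 — v_11(-2254714) = 5 (factor: -2254714 = −(11^5 · 14); the sign does not affect v_p). Step 3 — |x − y|_11 = 11^{-5} = 1/161051.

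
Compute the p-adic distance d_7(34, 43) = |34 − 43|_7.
d_7(34, 43) = 1

Step 1 — x − y = 34 − 43 = -9. Step 2 — v_7(-9) = 0 (factor: -9 = −(7^0 · 9); the sign does not affect v_p). Step 3 — |x − y|_7 = 7^{0} = 1.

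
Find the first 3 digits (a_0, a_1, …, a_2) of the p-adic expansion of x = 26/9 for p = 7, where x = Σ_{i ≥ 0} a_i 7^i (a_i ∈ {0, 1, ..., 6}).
(a_0, …, a_2) = (6, 5, 0)

v_7(26/9) = 0 (numerator and denominator both coprime to 7), so x ∈ ℤ_7^×. Compute digits iteratively via a_i = x_i mod 7, x_{i+1} = (x_i − a_i)/7, with x_0 = x:
  x_0 = 26/9;  a_0 = 6;  x_1 = (x_0 − 6)/7 = -4/9
  x_1 = -4/9;  a_1 = 5;  x_2 = (x_1 − 5)/7 = -7/9
  x_2 = -7/9;  a_2 = 0;  x_3 = (x_2 − 0)/7 = -1/9
Digits: (6, 5, 0).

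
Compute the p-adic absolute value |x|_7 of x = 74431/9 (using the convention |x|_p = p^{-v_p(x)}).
|74431/9|_7 = 1/2401

Step 1 — compute v_7(x) by factoring powers of 7 out of the numerator and denominator: v_7(74431/9) = 4. Step 2 — apply |x|_p = p^{-v_p(x)} = 7^{-4} = 1/2401.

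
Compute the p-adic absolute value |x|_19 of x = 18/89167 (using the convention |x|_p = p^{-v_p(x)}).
|18/89167|_19 = 6859

Step 1 — compute v_19(x) by factoring powers of 19 out of the numerator and denominator: v_19(18/89167) = -3. Step 2 — apply |x|_p = p^{-v_p(x)} = 19^{3} = 6859.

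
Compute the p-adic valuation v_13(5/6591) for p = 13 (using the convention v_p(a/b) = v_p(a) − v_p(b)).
v_13(5/6591) = -3

Factor powers of 13 from the numerator and denominator of the reduced fraction: 5 = 13^0 · 5 and 6591 = 13^3 · 3. Apply v_p(a/b) = v_p(a) − v_p(b): v_13(5/6591) = 0 − 3 = -3.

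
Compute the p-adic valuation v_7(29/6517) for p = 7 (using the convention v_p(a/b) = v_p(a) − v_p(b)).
v_7(29/6517) = -3

Factor powers of 7 from the numerator and denominator of the reduced fraction: 29 = 7^0 · 29 and 6517 = 7^3 · 19. Apply v_p(a/b) = v_p(a) − v_p(b): v_7(29/6517) = 0 − 3 = -3.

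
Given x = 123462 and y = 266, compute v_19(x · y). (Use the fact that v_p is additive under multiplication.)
v_19(32840892) = 4

v_p(x) = 3 (factor: 123462 = 19^3 · 18); v_p(y) = 1 (factor: 266 = 19^1 · 14). Additivity: v_p(xy) = v_p(x) + v_p(y) = 3 + 1 = 4. (Direct check: xy = 32840892 = 19^4 · (252).)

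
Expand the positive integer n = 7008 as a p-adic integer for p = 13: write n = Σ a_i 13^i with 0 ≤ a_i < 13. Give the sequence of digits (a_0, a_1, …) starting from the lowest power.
(a_0, a_1, …) = (1, 6, 2, 3)

Repeated division by 13 gives the digits low-to-high: 7008 = 1 + 6·13^1 + 2·13^2 + 3·13^3. Digit sequence: (1, 6, 2, 3).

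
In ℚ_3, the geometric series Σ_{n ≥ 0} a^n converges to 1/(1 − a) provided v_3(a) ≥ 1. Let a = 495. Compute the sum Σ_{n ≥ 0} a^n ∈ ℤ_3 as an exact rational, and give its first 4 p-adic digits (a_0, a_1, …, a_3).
Σ a^n = 1/(1 − a) = -1/494;  first 4 digits = (1, 0, 1, 0)

v_3(a) = 2 ≥ 1, so the series converges in ℤ_3 to 1/(1 − a) = 1/(1 − 495) = -1/494. Expand this rational in ℤ_3: compute digits iteratively via d_i = x_i mod 3, x_{i+1} = (x_i − d_i)/3. The first 4 digits are (1, 0, 1, 0).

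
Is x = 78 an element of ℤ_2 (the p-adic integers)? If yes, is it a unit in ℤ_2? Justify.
x ∈ ℤ_2 but not a unit; v_2(x) = 1 > 0

ℤ_2 = {x ∈ ℚ_2 : v_2(x) ≥ 0} and ℤ_2^× = {x ∈ ℤ_2 : v_2(x) = 0}. Here v_2(78) = v_2(num) − v_2(den) = 1; compare against these criteria.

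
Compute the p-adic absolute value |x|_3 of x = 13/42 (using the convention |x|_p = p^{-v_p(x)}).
|13/42|_3 = 3

Step 1 — compute v_3(x) by factoring powers of 3 out of the numerator and denominator: v_3(13/42) = -1. Step 2 — apply |x|_p = p^{-v_p(x)} = 3^{1} = 3.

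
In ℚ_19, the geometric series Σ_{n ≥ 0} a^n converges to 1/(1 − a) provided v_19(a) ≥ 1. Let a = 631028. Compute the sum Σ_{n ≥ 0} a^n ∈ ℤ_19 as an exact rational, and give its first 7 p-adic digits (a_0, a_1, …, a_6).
Σ a^n = 1/(1 − a) = -1/631027;  first 7 digits = (1, 0, 0, 16, 4, 0, 9)

v_19(a) = 3 ≥ 1, so the series converges in ℤ_19 to 1/(1 − a) = 1/(1 − 631028) = -1/631027. Expand this rational in ℤ_19: compute digits iteratively via d_i = x_i mod 19, x_{i+1} = (x_i − d_i)/19. The first 7 digits are (1, 0, 0, 16, 4, 0, 9).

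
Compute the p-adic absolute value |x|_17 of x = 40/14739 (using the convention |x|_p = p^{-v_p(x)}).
|40/14739|_17 = 4913

Step 1 — compute v_17(x) by factoring powers of 17 out of the numerator and denominator: v_17(40/14739) = -3. Step 2 — apply |x|_p = p^{-v_p(x)} = 17^{3} = 4913.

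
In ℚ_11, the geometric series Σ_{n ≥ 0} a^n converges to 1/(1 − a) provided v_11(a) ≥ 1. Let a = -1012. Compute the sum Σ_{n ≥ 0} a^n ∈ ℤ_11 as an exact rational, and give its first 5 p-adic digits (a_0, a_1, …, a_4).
Σ a^n = 1/(1 − a) = 1/1013;  first 5 digits = (1, 7, 7, 0, 2)

v_11(a) = 1 ≥ 1, so the series converges in ℤ_11 to 1/(1 − a) = 1/(1 − (-1012)) = 1/1013. Expand this rational in ℤ_11: compute digits iteratively via d_i = x_i mod 11, x_{i+1} = (x_i − d_i)/11. The first 5 digits are (1, 7, 7, 0, 2).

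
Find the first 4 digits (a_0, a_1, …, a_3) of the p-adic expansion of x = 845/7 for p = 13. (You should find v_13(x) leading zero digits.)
(a_0, …, a_3) = (0, 0, 10, 3)

v_13(845/7) = 2, so a_0 = ... = a_1 = 0. Factor out: x = 13^2 · u with u = 5/7 a unit in ℤ_13. Expand u iteratively via a_{v+i} = u_i mod 13, u_{i+1} = (u_i − a_{v+i})/13:
  u_0 = 5/7;  a_2 = 10;  u_1 = (u_0 − 10)/13 = -5/7
  u_1 = -5/7;  a_3 = 3;  u_2 = (u_1 − 3)/13 = -2/7
Digits: (0, 0, 10, 3).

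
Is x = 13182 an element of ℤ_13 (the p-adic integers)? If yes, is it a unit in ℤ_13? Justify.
x ∈ ℤ_13 but not a unit; v_13(x) = 3 > 0

ℤ_13 = {x ∈ ℚ_13 : v_13(x) ≥ 0} and ℤ_13^× = {x ∈ ℤ_13 : v_13(x) = 0}. Here v_13(13182) = v_13(num) − v_13(den) = 3; compare against these criteria.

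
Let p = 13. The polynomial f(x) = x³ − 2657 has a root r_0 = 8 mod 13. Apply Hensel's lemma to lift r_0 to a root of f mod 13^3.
r_2 = 138 (mod 2197)

Hensel: r_{i+1} = r_i − f(r_i)/f′(r_i) mod 13^{i+2}, where f′(x) = 3x². Iterate:
  r_0 = 8 (mod 13)
  r_1 = 138 (mod 169)
  r_2 = 138 (mod 2197)
Final: r = 138 with f(r) ≡ 0 mod 13^3.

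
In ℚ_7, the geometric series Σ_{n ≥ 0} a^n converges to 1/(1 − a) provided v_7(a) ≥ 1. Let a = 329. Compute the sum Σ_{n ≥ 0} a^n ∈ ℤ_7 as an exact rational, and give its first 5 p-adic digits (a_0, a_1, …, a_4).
Σ a^n = 1/(1 − a) = -1/328;  first 5 digits = (1, 5, 3, 0, 4)

v_7(a) = 1 ≥ 1, so the series converges in ℤ_7 to 1/(1 − a) = 1/(1 − 329) = -1/328. Expand this rational in ℤ_7: compute digits iteratively via d_i = x_i mod 7, x_{i+1} = (x_i − d_i)/7. The first 5 digits are (1, 5, 3, 0, 4).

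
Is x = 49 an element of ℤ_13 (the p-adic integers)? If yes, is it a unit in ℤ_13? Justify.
x ∈ ℤ_13^× (unit); v_13(x) = 0

ℤ_13 = {x ∈ ℚ_13 : v_13(x) ≥ 0} and ℤ_13^× = {x ∈ ℤ_13 : v_13(x) = 0}. Here v_13(49) = v_13(num) − v_13(den) = 0; compare against these criteria.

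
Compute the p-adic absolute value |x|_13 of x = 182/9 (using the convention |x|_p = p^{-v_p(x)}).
|182/9|_13 = 1/13

Step 1 — compute v_13(x) by factoring powers of 13 out of the numerator and denominator: v_13(182/9) = 1. Step 2 — apply |x|_p = p^{-v_p(x)} = 13^{-1} = 1/13.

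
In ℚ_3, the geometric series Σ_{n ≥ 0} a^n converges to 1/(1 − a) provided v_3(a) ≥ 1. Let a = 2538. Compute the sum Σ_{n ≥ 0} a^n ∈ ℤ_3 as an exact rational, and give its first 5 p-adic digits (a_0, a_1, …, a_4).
Σ a^n = 1/(1 − a) = -1/2537;  first 5 digits = (1, 0, 0, 1, 1)

v_3(a) = 3 ≥ 1, so the series converges in ℤ_3 to 1/(1 − a) = 1/(1 − 2538) = -1/2537. Expand this rational in ℤ_3: compute digits iteratively via d_i = x_i mod 3, x_{i+1} = (x_i − d_i)/3. The first 5 digits are (1, 0, 0, 1, 1).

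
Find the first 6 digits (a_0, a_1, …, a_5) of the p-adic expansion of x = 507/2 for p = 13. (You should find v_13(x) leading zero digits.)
(a_0, …, a_5) = (0, 0, 8, 6, 6, 6)

v_13(507/2) = 2, so a_0 = ... = a_1 = 0. Factor out: x = 13^2 · u with u = 3/2 a unit in ℤ_13. Expand u iteratively via a_{v+i} = u_i mod 13, u_{i+1} = (u_i − a_{v+i})/13:
  u_0 = 3/2;  a_2 = 8;  u_1 = (u_0 − 8)/13 = -1/2
  u_1 = -1/2;  a_3 = 6;  u_2 = (u_1 − 6)/13 = -1/2
  u_2 = -1/2;  a_4 = 6;  u_3 = (u_2 − 6)/13 = -1/2
  u_3 = -1/2;  a_5 = 6;  u_4 = (u_3 − 6)/13 = -1/2
Digits: (0, 0, 8, 6, 6, 6).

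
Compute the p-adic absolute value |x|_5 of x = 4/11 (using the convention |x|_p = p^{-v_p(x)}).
|4/11|_5 = 1

Step 1 — compute v_5(x) by factoring powers of 5 out of the numerator and denominator: v_5(4/11) = 0. Step 2 — apply |x|_p = p^{-v_p(x)} = 5^{0} = 1.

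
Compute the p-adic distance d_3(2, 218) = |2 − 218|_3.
d_3(2, 218) = 1/27

Step 1 — x − y = 2 − 218 = -216. Step 2 — v_3(-216) = 3 (factor: -216 = −(3^3 · 8); the sign does not affect v_p). Step 3 — |x − y|_3 = 3^{-3} = 1/27.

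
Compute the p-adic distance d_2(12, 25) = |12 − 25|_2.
d_2(12, 25) = 1

Step 1 — x − y = 12 − 25 = -13. Step 2 — v_2(-13) = 0 (factor: -13 = −(2^0 · 13); the sign does not affect v_p). Step 3 — |x − y|_2 = 2^{0} = 1.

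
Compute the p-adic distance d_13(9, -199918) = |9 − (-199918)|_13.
d_13(9, -199918) = 1/28561

Step 1 — x − y = 9 − (-199918) = 199927. Step 2 — v_13(199927) = 4 (factor: 199927 = (13^4 · 7); the sign does not affect v_p). Step 3 — |x − y|_13 = 13^{-4} = 1/28561.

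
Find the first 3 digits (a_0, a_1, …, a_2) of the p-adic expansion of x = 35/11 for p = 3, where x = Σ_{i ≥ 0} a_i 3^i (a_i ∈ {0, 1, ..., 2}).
(a_0, …, a_2) = (1, 1, 1)

v_3(35/11) = 0 (numerator and denominator both coprime to 3), so x ∈ ℤ_3^×. Compute digits iteratively via a_i = x_i mod 3, x_{i+1} = (x_i − a_i)/3, with x_0 = x:
  x_0 = 35/11;  a_0 = 1;  x_1 = (x_0 − 1)/3 = 8/11
  x_1 = 8/11;  a_1 = 1;  x_2 = (x_1 − 1)/3 = -1/11
  x_2 = -1/11;  a_2 = 1;  x_3 = (x_2 − 1)/3 = -4/11
Digits: (1, 1, 1).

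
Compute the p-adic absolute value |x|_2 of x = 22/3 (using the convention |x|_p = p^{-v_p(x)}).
|22/3|_2 = 1/2

Step 1 — compute v_2(x) by factoring powers of 2 out of the numerator and denominator: v_2(22/3) = 1. Step 2 — apply |x|_p = p^{-v_p(x)} = 2^{-1} = 1/2.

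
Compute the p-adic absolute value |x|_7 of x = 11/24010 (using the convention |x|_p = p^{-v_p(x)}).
|11/24010|_7 = 2401

Step 1 — compute v_7(x) by factoring powers of 7 out of the numerator and denominator: v_7(11/24010) = -4. Step 2 — apply |x|_p = p^{-v_p(x)} = 7^{4} = 2401.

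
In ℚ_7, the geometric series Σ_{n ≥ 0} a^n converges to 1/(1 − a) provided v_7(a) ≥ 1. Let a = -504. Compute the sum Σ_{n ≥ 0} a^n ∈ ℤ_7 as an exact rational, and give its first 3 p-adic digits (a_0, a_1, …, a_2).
Σ a^n = 1/(1 − a) = 1/505;  first 3 digits = (1, 5, 0)

v_7(a) = 1 ≥ 1, so the series converges in ℤ_7 to 1/(1 − a) = 1/(1 − (-504)) = 1/505. Expand this rational in ℤ_7: compute digits iteratively via d_i = x_i mod 7, x_{i+1} = (x_i − d_i)/7. The first 3 digits are (1, 5, 0).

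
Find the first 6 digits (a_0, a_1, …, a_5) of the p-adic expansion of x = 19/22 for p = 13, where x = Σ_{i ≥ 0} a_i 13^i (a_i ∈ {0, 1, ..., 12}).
(a_0, …, a_5) = (5, 5, 12, 2, 11, 8)

v_13(19/22) = 0 (numerator and denominator both coprime to 13), so x ∈ ℤ_13^×. Compute digits iteratively via a_i = x_i mod 13, x_{i+1} = (x_i − a_i)/13, with x_0 = x:
  x_0 = 19/22;  a_0 = 5;  x_1 = (x_0 − 5)/13 = -7/22
  x_1 = -7/22;  a_1 = 5;  x_2 = (x_1 − 5)/13 = -9/22
  x_2 = -9/22;  a_2 = 12;  x_3 = (x_2 − 12)/13 = -21/22
  x_3 = -21/22;  a_3 = 2;  x_4 = (x_3 − 2)/13 = -5/22
  x_4 = -5/22;  a_4 = 11;  x_5 = (x_4 − 11)/13 = -19/22
  x_5 = -19/22;  a_5 = 8;  x_6 = (x_5 − 8)/13 = -15/22
Digits: (5, 5, 12, 2, 11, 8).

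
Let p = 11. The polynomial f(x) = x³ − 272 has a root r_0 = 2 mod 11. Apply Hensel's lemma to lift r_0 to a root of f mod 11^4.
r_3 = 9099 (mod 14641)

Hensel: r_{i+1} = r_i − f(r_i)/f′(r_i) mod 11^{i+2}, where f′(x) = 3x². Iterate:
  r_0 = 2 (mod 11)
  r_1 = 24 (mod 121)
  r_2 = 1113 (mod 1331)
  r_3 = 9099 (mod 14641)
Final: r = 9099 with f(r) ≡ 0 mod 11^4.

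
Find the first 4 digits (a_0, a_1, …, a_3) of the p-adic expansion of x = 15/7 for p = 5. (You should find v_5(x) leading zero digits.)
(a_0, …, a_3) = (0, 4, 0, 2)

v_5(15/7) = 1, so a_0 = ... = a_0 = 0. Factor out: x = 5^1 · u with u = 3/7 a unit in ℤ_5. Expand u iteratively via a_{v+i} = u_i mod 5, u_{i+1} = (u_i − a_{v+i})/5:
  u_0 = 3/7;  a_1 = 4;  u_1 = (u_0 − 4)/5 = -5/7
  u_1 = -5/7;  a_2 = 0;  u_2 = (u_1 − 0)/5 = -1/7
  u_2 = -1/7;  a_3 = 2;  u_3 = (u_2 − 2)/5 = -3/7
Digits: (0, 4, 0, 2).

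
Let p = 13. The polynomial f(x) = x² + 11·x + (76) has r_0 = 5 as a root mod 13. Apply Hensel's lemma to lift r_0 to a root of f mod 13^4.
r_3 = 13083 (mod 28561)

Hensel: r_{i+1} = r_i − f(r_i)·(f′(r_i))^{-1} mod 13^{i+2}, f′(x) = 2x + 11. Iterate:
  r_0 = 5 (mod 13)
  r_1 = 70 (mod 169)
  r_2 = 2098 (mod 2197)
  r_3 = 13083 (mod 28561)
Final: r = 13083 satisfies f(r) ≡ 0 mod 13^4.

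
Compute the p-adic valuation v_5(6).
v_5(6) = 0

v_5(n) is the largest exponent k such that 5^k divides n. Factor out: 6 = 5^0 · 6. (Sign doesn't affect v_p.) So v_5(6) = 0.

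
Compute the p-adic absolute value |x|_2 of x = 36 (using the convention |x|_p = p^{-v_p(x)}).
|36|_2 = 1/4

Step 1 — compute v_2(x) by factoring powers of 2 out of the numerator and denominator: v_2(36) = 2. Step 2 — apply |x|_p = p^{-v_p(x)} = 2^{-2} = 1/4.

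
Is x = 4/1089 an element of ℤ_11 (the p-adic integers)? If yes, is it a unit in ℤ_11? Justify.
x ∉ ℤ_11 (v_11(x) = -2 < 0)

ℤ_11 = {x ∈ ℚ_11 : v_11(x) ≥ 0} and ℤ_11^× = {x ∈ ℤ_11 : v_11(x) = 0}. Here v_11(4/1089) = v_11(num) − v_11(den) = -2; compare against these criteria.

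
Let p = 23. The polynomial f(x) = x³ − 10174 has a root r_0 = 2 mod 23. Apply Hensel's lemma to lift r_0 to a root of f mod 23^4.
r_3 = 98097 (mod 279841)

Hensel: r_{i+1} = r_i − f(r_i)/f′(r_i) mod 23^{i+2}, where f′(x) = 3x². Iterate:
  r_0 = 2 (mod 23)
  r_1 = 232 (mod 529)
  r_2 = 761 (mod 12167)
  r_3 = 98097 (mod 279841)
Final: r = 98097 with f(r) ≡ 0 mod 23^4.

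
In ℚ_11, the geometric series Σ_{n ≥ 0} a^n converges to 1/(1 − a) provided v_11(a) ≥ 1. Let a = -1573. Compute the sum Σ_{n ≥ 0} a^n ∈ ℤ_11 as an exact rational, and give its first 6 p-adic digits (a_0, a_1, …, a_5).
Σ a^n = 1/(1 − a) = 1/1574;  first 6 digits = (1, 0, 9, 9, 3, 4)

v_11(a) = 2 ≥ 1, so the series converges in ℤ_11 to 1/(1 − a) = 1/(1 − (-1573)) = 1/1574. Expand this rational in ℤ_11: compute digits iteratively via d_i = x_i mod 11, x_{i+1} = (x_i − d_i)/11. The first 6 digits are (1, 0, 9, 9, 3, 4).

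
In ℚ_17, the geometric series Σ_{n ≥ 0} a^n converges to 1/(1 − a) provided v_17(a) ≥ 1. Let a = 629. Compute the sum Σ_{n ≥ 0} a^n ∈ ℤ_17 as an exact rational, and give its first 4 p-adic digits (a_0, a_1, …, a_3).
Σ a^n = 1/(1 − a) = -1/628;  first 4 digits = (1, 3, 11, 5)

v_17(a) = 1 ≥ 1, so the series converges in ℤ_17 to 1/(1 − a) = 1/(1 − 629) = -1/628. Expand this rational in ℤ_17: compute digits iteratively via d_i = x_i mod 17, x_{i+1} = (x_i − d_i)/17. The first 4 digits are (1, 3, 11, 5).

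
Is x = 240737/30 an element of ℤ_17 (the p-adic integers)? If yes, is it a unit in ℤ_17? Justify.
x ∈ ℤ_17 but not a unit; v_17(x) = 3 > 0

ℤ_17 = {x ∈ ℚ_17 : v_17(x) ≥ 0} and ℤ_17^× = {x ∈ ℤ_17 : v_17(x) = 0}. Here v_17(240737/30) = v_17(num) − v_17(den) = 3; compare against these criteria.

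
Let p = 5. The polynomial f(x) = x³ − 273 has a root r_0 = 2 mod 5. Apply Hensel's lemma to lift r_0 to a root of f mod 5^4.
r_3 = 147 (mod 625)

Hensel: r_{i+1} = r_i − f(r_i)/f′(r_i) mod 5^{i+2}, where f′(x) = 3x². Iterate:
  r_0 = 2 (mod 5)
  r_1 = 22 (mod 25)
  r_2 = 22 (mod 125)
  r_3 = 147 (mod 625)
Final: r = 147 with f(r) ≡ 0 mod 5^4.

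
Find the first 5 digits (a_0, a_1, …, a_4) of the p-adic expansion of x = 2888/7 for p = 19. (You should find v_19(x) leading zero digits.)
(a_0, …, a_4) = (0, 0, 12, 13, 2)

v_19(2888/7) = 2, so a_0 = ... = a_1 = 0. Factor out: x = 19^2 · u with u = 8/7 a unit in ℤ_19. Expand u iteratively via a_{v+i} = u_i mod 19, u_{i+1} = (u_i − a_{v+i})/19:
  u_0 = 8/7;  a_2 = 12;  u_1 = (u_0 − 12)/19 = -4/7
  u_1 = -4/7;  a_3 = 13;  u_2 = (u_1 − 13)/19 = -5/7
  u_2 = -5/7;  a_4 = 2;  u_3 = (u_2 − 2)/19 = -1/7
Digits: (0, 0, 12, 13, 2).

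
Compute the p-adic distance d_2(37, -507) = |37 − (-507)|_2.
d_2(37, -507) = 1/32

Step 1 — x − y = 37 − (-507) = 544. Step 2 — v_2(544) = 5 (factor: 544 = (2^5 · 17); the sign does not affect v_p). Step 3 — |x − y|_2 = 2^{-5} = 1/32.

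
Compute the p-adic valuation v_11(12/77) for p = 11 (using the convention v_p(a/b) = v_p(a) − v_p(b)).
v_11(12/77) = -1

Factor powers of 11 from the numerator and denominator of the reduced fraction: 12 = 11^0 · 12 and 77 = 11^1 · 7. Apply v_p(a/b) = v_p(a) − v_p(b): v_11(12/77) = 0 − 1 = -1.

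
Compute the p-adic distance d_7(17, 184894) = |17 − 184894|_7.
d_7(17, 184894) = 1/16807

Step 1 — x − y = 17 − 184894 = -184877. Step 2 — v_7(-184877) = 5 (factor: -184877 = −(7^5 · 11); the sign does not affect v_p). Step 3 — |x − y|_7 = 7^{-5} = 1/16807.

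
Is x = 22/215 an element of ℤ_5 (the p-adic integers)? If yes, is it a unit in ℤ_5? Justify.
x ∉ ℤ_5 (v_5(x) = -1 < 0)

ℤ_5 = {x ∈ ℚ_5 : v_5(x) ≥ 0} and ℤ_5^× = {x ∈ ℤ_5 : v_5(x) = 0}. Here v_5(22/215) = v_5(num) − v_5(den) = -1; compare against these criteria.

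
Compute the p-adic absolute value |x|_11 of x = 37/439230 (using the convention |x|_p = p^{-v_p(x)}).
|37/439230|_11 = 14641

Step 1 — compute v_11(x) by factoring powers of 11 out of the numerator and denominator: v_11(37/439230) = -4. Step 2 — apply |x|_p = p^{-v_p(x)} = 11^{4} = 14641.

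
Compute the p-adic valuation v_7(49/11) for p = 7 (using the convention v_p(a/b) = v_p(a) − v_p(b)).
v_7(49/11) = 2

Factor powers of 7 from the numerator and denominator of the reduced fraction: 49 = 7^2 · 1 and 11 = 7^0 · 11. Apply v_p(a/b) = v_p(a) − v_p(b): v_7(49/11) = 2 − 0 = 2.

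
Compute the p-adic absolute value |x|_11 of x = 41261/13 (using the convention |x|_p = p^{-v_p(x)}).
|41261/13|_11 = 1/1331

Step 1 — compute v_11(x) by factoring powers of 11 out of the numerator and denominator: v_11(41261/13) = 3. Step 2 — apply |x|_p = p^{-v_p(x)} = 11^{-3} = 1/1331.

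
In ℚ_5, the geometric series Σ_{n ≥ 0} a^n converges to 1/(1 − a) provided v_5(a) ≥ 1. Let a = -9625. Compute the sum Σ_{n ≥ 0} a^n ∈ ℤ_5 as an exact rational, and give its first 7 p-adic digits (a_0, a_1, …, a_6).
Σ a^n = 1/(1 − a) = 1/9626;  first 7 digits = (1, 0, 0, 3, 4, 1, 3)

v_5(a) = 3 ≥ 1, so the series converges in ℤ_5 to 1/(1 − a) = 1/(1 − (-9625)) = 1/9626. Expand this rational in ℤ_5: compute digits iteratively via d_i = x_i mod 5, x_{i+1} = (x_i − d_i)/5. The first 7 digits are (1, 0, 0, 3, 4, 1, 3).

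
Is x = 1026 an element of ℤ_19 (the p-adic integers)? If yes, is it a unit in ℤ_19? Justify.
x ∈ ℤ_19 but not a unit; v_19(x) = 1 > 0

ℤ_19 = {x ∈ ℚ_19 : v_19(x) ≥ 0} and ℤ_19^× = {x ∈ ℤ_19 : v_19(x) = 0}. Here v_19(1026) = v_19(num) − v_19(den) = 1; compare against these criteria.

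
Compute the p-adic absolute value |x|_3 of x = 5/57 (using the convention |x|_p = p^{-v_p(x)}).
|5/57|_3 = 3

Step 1 — compute v_3(x) by factoring powers of 3 out of the numerator and denominator: v_3(5/57) = -1. Step 2 — apply |x|_p = p^{-v_p(x)} = 3^{1} = 3.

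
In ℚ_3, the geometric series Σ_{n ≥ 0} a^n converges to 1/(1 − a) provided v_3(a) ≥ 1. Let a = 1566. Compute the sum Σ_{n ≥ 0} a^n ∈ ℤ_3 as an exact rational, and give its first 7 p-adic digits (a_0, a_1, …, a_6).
Σ a^n = 1/(1 − a) = -1/1565;  first 7 digits = (1, 0, 0, 1, 1, 0, 0)

v_3(a) = 3 ≥ 1, so the series converges in ℤ_3 to 1/(1 − a) = 1/(1 − 1566) = -1/1565. Expand this rational in ℤ_3: compute digits iteratively via d_i = x_i mod 3, x_{i+1} = (x_i − d_i)/3. The first 7 digits are (1, 0, 0, 1, 1, 0, 0).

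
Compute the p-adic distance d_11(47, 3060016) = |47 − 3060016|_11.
d_11(47, 3060016) = 1/161051

Step 1 — x − y = 47 − 3060016 = -3059969. Step 2 — v_11(-3059969) = 5 (factor: -3059969 = −(11^5 · 19); the sign does not affect v_p). Step 3 — |x − y|_11 = 11^{-5} = 1/161051.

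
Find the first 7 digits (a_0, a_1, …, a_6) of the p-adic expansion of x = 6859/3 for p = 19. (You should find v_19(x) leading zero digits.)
(a_0, …, a_6) = (0, 0, 0, 13, 12, 12, 12)

v_19(6859/3) = 3, so a_0 = ... = a_2 = 0. Factor out: x = 19^3 · u with u = 1/3 a unit in ℤ_19. Expand u iteratively via a_{v+i} = u_i mod 19, u_{i+1} = (u_i − a_{v+i})/19:
  u_0 = 1/3;  a_3 = 13;  u_1 = (u_0 − 13)/19 = -2/3
  u_1 = -2/3;  a_4 = 12;  u_2 = (u_1 − 12)/19 = -2/3
  u_2 = -2/3;  a_5 = 12;  u_3 = (u_2 − 12)/19 = -2/3
  u_3 = -2/3;  a_6 = 12;  u_4 = (u_3 − 12)/19 = -2/3
Digits: (0, 0, 0, 13, 12, 12, 12).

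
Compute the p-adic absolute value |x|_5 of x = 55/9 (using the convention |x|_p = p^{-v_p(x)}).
|55/9|_5 = 1/5

Step 1 — compute v_5(x) by factoring powers of 5 out of the numerator and denominator: v_5(55/9) = 1. Step 2 — apply |x|_p = p^{-v_p(x)} = 5^{-1} = 1/5.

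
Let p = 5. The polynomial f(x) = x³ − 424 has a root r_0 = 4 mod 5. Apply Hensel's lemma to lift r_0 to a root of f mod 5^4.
r_3 = 349 (mod 625)

Hensel: r_{i+1} = r_i − f(r_i)/f′(r_i) mod 5^{i+2}, where f′(x) = 3x². Iterate:
  r_0 = 4 (mod 5)
  r_1 = 24 (mod 25)
  r_2 = 99 (mod 125)
  r_3 = 349 (mod 625)
Final: r = 349 with f(r) ≡ 0 mod 5^4.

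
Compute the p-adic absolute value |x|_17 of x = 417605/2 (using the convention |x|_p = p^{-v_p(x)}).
|417605/2|_17 = 1/83521

Step 1 — compute v_17(x) by factoring powers of 17 out of the numerator and denominator: v_17(417605/2) = 4. Step 2 — apply |x|_p = p^{-v_p(x)} = 17^{-4} = 1/83521.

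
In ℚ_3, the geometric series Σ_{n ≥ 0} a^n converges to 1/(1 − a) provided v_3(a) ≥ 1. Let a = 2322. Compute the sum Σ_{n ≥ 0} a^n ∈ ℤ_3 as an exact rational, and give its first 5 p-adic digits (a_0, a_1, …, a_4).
Σ a^n = 1/(1 − a) = -1/2321;  first 5 digits = (1, 0, 0, 2, 1)

v_3(a) = 3 ≥ 1, so the series converges in ℤ_3 to 1/(1 − a) = 1/(1 − 2322) = -1/2321. Expand this rational in ℤ_3: compute digits iteratively via d_i = x_i mod 3, x_{i+1} = (x_i − d_i)/3. The first 5 digits are (1, 0, 0, 2, 1).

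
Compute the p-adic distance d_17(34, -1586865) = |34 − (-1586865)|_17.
d_17(34, -1586865) = 1/83521

Step 1 — x − y = 34 − (-1586865) = 1586899. Step 2 — v_17(1586899) = 4 (factor: 1586899 = (17^4 · 19); the sign does not affect v_p). Step 3 — |x − y|_17 = 17^{-4} = 1/83521.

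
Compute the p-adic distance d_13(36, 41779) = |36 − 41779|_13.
d_13(36, 41779) = 1/2197

Step 1 — x − y = 36 − 41779 = -41743. Step 2 — v_13(-41743) = 3 (factor: -41743 = −(13^3 · 19); the sign does not affect v_p). Step 3 — |x − y|_13 = 13^{-3} = 1/2197.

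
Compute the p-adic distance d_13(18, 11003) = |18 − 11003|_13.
d_13(18, 11003) = 1/2197

Step 1 — x − y = 18 − 11003 = -10985. Step 2 — v_13(-10985) = 3 (factor: -10985 = −(13^3 · 5); the sign does not affect v_p). Step 3 — |x − y|_13 = 13^{-3} = 1/2197.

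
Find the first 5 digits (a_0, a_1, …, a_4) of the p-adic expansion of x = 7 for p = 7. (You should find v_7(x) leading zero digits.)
(a_0, …, a_4) = (0, 1, 0, 0, 0)

v_7(7) = 1, so a_0 = ... = a_0 = 0. Factor out: x = 7^1 · u with u = 1 a unit in ℤ_7. Expand u iteratively via a_{v+i} = u_i mod 7, u_{i+1} = (u_i − a_{v+i})/7:
  u_0 = 1;  a_1 = 1;  u_1 = (u_0 − 1)/7 = 0
  u_1 = 0;  a_2 = 0;  u_2 = (u_1 − 0)/7 = 0
  u_2 = 0;  a_3 = 0;  u_3 = (u_2 − 0)/7 = 0
  u_3 = 0;  a_4 = 0;  u_4 = (u_3 − 0)/7 = 0
Digits: (0, 1, 0, 0, 0).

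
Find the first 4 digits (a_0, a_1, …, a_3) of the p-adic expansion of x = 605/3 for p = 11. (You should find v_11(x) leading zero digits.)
(a_0, …, a_3) = (0, 0, 9, 3)

v_11(605/3) = 2, so a_0 = ... = a_1 = 0. Factor out: x = 11^2 · u with u = 5/3 a unit in ℤ_11. Expand u iteratively via a_{v+i} = u_i mod 11, u_{i+1} = (u_i − a_{v+i})/11:
  u_0 = 5/3;  a_2 = 9;  u_1 = (u_0 − 9)/11 = -2/3
  u_1 = -2/3;  a_3 = 3;  u_2 = (u_1 − 3)/11 = -1/3
Digits: (0, 0, 9, 3).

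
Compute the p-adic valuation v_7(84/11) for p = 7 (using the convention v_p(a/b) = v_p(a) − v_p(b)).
v_7(84/11) = 1

Factor powers of 7 from the numerator and denominator of the reduced fraction: 84 = 7^1 · 12 and 11 = 7^0 · 11. Apply v_p(a/b) = v_p(a) − v_p(b): v_7(84/11) = 1 − 0 = 1.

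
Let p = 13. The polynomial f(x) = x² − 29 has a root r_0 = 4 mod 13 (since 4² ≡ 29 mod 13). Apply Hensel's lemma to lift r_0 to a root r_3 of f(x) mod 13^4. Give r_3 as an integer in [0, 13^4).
r_3 = 26940 (mod 28561)

Hensel's recurrence: r_{i+1} = r_i − f(r_i)·(f′(r_i))^{-1} mod 13^{i+2}, with f′(x) = 2x. Iterate:
  r_0 = 4 (mod 13)
  r_1 = 69 (mod 169)
  r_2 = 576 (mod 2197)
  r_3 = 26940 (mod 28561)
Final: r_3 = 26940, and one checks f(r_3) ≡ 0 mod 13^4.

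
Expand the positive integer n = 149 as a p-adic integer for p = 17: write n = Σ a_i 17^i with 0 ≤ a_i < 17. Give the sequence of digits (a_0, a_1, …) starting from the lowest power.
(a_0, a_1, …) = (13, 8)

Repeated division by 17 gives the digits low-to-high: 149 = 13 + 8·17^1. Digit sequence: (13, 8).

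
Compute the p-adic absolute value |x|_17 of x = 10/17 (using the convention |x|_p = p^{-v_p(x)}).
|10/17|_17 = 17

Step 1 — compute v_17(x) by factoring powers of 17 out of the numerator and denominator: v_17(10/17) = -1. Step 2 — apply |x|_p = p^{-v_p(x)} = 17^{1} = 17.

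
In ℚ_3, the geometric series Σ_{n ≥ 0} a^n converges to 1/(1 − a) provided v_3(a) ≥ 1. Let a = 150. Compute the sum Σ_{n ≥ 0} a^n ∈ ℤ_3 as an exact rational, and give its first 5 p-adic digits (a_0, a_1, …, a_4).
Σ a^n = 1/(1 − a) = -1/149;  first 5 digits = (1, 2, 2, 0, 1)

v_3(a) = 1 ≥ 1, so the series converges in ℤ_3 to 1/(1 − a) = 1/(1 − 150) = -1/149. Expand this rational in ℤ_3: compute digits iteratively via d_i = x_i mod 3, x_{i+1} = (x_i − d_i)/3. The first 5 digits are (1, 2, 2, 0, 1).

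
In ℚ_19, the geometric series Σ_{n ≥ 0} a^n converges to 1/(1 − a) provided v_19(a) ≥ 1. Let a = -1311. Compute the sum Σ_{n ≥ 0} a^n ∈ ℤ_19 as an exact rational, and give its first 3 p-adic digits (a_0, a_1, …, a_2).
Σ a^n = 1/(1 − a) = 1/1312;  first 3 digits = (1, 7, 7)

v_19(a) = 1 ≥ 1, so the series converges in ℤ_19 to 1/(1 − a) = 1/(1 − (-1311)) = 1/1312. Expand this rational in ℤ_19: compute digits iteratively via d_i = x_i mod 19, x_{i+1} = (x_i − d_i)/19. The first 3 digits are (1, 7, 7).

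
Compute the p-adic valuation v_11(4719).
v_11(4719) = 2

v_11(n) is the largest exponent k such that 11^k divides n. Factor out: 4719 = 11^2 · 39. (Sign doesn't affect v_p.) So v_11(4719) = 2.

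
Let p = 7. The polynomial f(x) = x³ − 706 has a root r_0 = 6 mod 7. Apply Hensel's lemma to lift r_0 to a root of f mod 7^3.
r_2 = 55 (mod 343)

Hensel: r_{i+1} = r_i − f(r_i)/f′(r_i) mod 7^{i+2}, where f′(x) = 3x². Iterate:
  r_0 = 6 (mod 7)
  r_1 = 6 (mod 49)
  r_2 = 55 (mod 343)
Final: r = 55 with f(r) ≡ 0 mod 7^3.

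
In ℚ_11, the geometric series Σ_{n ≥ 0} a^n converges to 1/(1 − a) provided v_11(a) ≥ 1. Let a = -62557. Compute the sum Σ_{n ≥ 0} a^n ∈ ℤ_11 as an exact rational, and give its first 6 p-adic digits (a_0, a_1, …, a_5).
Σ a^n = 1/(1 − a) = 1/62558;  first 6 digits = (1, 0, 0, 8, 6, 10)

v_11(a) = 3 ≥ 1, so the series converges in ℤ_11 to 1/(1 − a) = 1/(1 − (-62557)) = 1/62558. Expand this rational in ℤ_11: compute digits iteratively via d_i = x_i mod 11, x_{i+1} = (x_i − d_i)/11. The first 6 digits are (1, 0, 0, 8, 6, 10).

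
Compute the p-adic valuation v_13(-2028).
v_13(-2028) = 2

v_13(n) is the largest exponent k such that 13^k divides n. Factor out: -2028 = -13^2 · 12. (Sign doesn't affect v_p.) So v_13(-2028) = 2.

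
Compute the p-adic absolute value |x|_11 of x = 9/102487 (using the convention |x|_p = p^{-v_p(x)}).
|9/102487|_11 = 14641

Step 1 — compute v_11(x) by factoring powers of 11 out of the numerator and denominator: v_11(9/102487) = -4. Step 2 — apply |x|_p = p^{-v_p(x)} = 11^{4} = 14641.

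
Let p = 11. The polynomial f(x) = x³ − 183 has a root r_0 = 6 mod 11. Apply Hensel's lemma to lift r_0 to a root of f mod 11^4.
r_3 = 11699 (mod 14641)

Hensel: r_{i+1} = r_i − f(r_i)/f′(r_i) mod 11^{i+2}, where f′(x) = 3x². Iterate:
  r_0 = 6 (mod 11)
  r_1 = 83 (mod 121)
  r_2 = 1051 (mod 1331)
  r_3 = 11699 (mod 14641)
Final: r = 11699 with f(r) ≡ 0 mod 11^4.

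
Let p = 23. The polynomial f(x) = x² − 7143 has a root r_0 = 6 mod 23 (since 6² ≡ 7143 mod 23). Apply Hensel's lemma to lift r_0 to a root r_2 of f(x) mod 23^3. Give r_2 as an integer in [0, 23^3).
r_2 = 6285 (mod 12167)

Hensel's recurrence: r_{i+1} = r_i − f(r_i)·(f′(r_i))^{-1} mod 23^{i+2}, with f′(x) = 2x. Iterate:
  r_0 = 6 (mod 23)
  r_1 = 466 (mod 529)
  r_2 = 6285 (mod 12167)
Final: r_2 = 6285, and one checks f(r_2) ≡ 0 mod 23^3.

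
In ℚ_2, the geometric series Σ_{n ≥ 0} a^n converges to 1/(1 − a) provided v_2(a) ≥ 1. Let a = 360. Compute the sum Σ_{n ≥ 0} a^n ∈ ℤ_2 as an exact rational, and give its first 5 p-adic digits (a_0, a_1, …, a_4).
Σ a^n = 1/(1 − a) = -1/359;  first 5 digits = (1, 0, 0, 1, 0)

v_2(a) = 3 ≥ 1, so the series converges in ℤ_2 to 1/(1 − a) = 1/(1 − 360) = -1/359. Expand this rational in ℤ_2: compute digits iteratively via d_i = x_i mod 2, x_{i+1} = (x_i − d_i)/2. The first 5 digits are (1, 0, 0, 1, 0).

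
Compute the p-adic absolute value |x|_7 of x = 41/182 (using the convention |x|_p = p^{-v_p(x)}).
|41/182|_7 = 7

Step 1 — compute v_7(x) by factoring powers of 7 out of the numerator and denominator: v_7(41/182) = -1. Step 2 — apply |x|_p = p^{-v_p(x)} = 7^{1} = 7.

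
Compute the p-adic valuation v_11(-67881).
v_11(-67881) = 3

v_11(n) is the largest exponent k such that 11^k divides n. Factor out: -67881 = -11^3 · 51. (Sign doesn't affect v_p.) So v_11(-67881) = 3.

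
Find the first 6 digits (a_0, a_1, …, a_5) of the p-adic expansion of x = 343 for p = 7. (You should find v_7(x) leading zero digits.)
(a_0, …, a_5) = (0, 0, 0, 1, 0, 0)

v_7(343) = 3, so a_0 = ... = a_2 = 0. Factor out: x = 7^3 · u with u = 1 a unit in ℤ_7. Expand u iteratively via a_{v+i} = u_i mod 7, u_{i+1} = (u_i − a_{v+i})/7:
  u_0 = 1;  a_3 = 1;  u_1 = (u_0 − 1)/7 = 0
  u_1 = 0;  a_4 = 0;  u_2 = (u_1 − 0)/7 = 0
  u_2 = 0;  a_5 = 0;  u_3 = (u_2 − 0)/7 = 0
Digits: (0, 0, 0, 1, 0, 0).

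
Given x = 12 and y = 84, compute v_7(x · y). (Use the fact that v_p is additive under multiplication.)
v_7(1008) = 1

v_p(x) = 0 (factor: 12 = 7^0 · 12); v_p(y) = 1 (factor: 84 = 7^1 · 12). Additivity: v_p(xy) = v_p(x) + v_p(y) = 0 + 1 = 1. (Direct check: xy = 1008 = 7^1 · (144).)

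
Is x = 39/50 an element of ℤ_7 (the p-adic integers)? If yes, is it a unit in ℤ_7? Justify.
x ∈ ℤ_7^× (unit); v_7(x) = 0

ℤ_7 = {x ∈ ℚ_7 : v_7(x) ≥ 0} and ℤ_7^× = {x ∈ ℤ_7 : v_7(x) = 0}. Here v_7(39/50) = v_7(num) − v_7(den) = 0; compare against these criteria.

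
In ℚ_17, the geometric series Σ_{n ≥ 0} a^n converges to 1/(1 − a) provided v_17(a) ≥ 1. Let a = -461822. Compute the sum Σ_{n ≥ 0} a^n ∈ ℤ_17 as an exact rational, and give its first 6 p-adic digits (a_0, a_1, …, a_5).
Σ a^n = 1/(1 − a) = 1/461823;  first 6 digits = (1, 0, 0, 8, 11, 16)

v_17(a) = 3 ≥ 1, so the series converges in ℤ_17 to 1/(1 − a) = 1/(1 − (-461822)) = 1/461823. Expand this rational in ℤ_17: compute digits iteratively via d_i = x_i mod 17, x_{i+1} = (x_i − d_i)/17. The first 6 digits are (1, 0, 0, 8, 11, 16).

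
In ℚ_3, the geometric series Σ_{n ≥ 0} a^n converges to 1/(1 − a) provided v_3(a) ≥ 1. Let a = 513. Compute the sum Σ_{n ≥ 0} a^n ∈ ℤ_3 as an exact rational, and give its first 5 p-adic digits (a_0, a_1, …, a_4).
Σ a^n = 1/(1 − a) = -1/512;  first 5 digits = (1, 0, 0, 1, 0)

v_3(a) = 3 ≥ 1, so the series converges in ℤ_3 to 1/(1 − a) = 1/(1 − 513) = -1/512. Expand this rational in ℤ_3: compute digits iteratively via d_i = x_i mod 3, x_{i+1} = (x_i − d_i)/3. The first 5 digits are (1, 0, 0, 1, 0).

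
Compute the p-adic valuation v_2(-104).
v_2(-104) = 3

v_2(n) is the largest exponent k such that 2^k divides n. Factor out: -104 = -2^3 · 13. (Sign doesn't affect v_p.) So v_2(-104) = 3.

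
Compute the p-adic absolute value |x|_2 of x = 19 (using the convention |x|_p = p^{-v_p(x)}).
|19|_2 = 1

Step 1 — compute v_2(x) by factoring powers of 2 out of the numerator and denominator: v_2(19) = 0. Step 2 — apply |x|_p = p^{-v_p(x)} = 2^{0} = 1.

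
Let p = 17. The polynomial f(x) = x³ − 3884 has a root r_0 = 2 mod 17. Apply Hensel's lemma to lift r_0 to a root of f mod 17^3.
r_2 = 4660 (mod 4913)

Hensel: r_{i+1} = r_i − f(r_i)/f′(r_i) mod 17^{i+2}, where f′(x) = 3x². Iterate:
  r_0 = 2 (mod 17)
  r_1 = 36 (mod 289)
  r_2 = 4660 (mod 4913)
Final: r = 4660 with f(r) ≡ 0 mod 17^3.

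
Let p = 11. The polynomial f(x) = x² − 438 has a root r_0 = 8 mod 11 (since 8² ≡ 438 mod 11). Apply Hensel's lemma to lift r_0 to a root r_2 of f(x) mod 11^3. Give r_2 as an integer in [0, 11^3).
r_2 = 833 (mod 1331)

Hensel's recurrence: r_{i+1} = r_i − f(r_i)·(f′(r_i))^{-1} mod 11^{i+2}, with f′(x) = 2x. Iterate:
  r_0 = 8 (mod 11)
  r_1 = 107 (mod 121)
  r_2 = 833 (mod 1331)
Final: r_2 = 833, and one checks f(r_2) ≡ 0 mod 11^3.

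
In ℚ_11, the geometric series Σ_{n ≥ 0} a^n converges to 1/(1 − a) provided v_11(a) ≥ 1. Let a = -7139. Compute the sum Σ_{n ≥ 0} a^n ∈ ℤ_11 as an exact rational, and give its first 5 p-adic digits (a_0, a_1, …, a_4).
Σ a^n = 1/(1 − a) = 1/7140;  first 5 digits = (1, 0, 7, 5, 4)

v_11(a) = 2 ≥ 1, so the series converges in ℤ_11 to 1/(1 − a) = 1/(1 − (-7139)) = 1/7140. Expand this rational in ℤ_11: compute digits iteratively via d_i = x_i mod 11, x_{i+1} = (x_i − d_i)/11. The first 5 digits are (1, 0, 7, 5, 4).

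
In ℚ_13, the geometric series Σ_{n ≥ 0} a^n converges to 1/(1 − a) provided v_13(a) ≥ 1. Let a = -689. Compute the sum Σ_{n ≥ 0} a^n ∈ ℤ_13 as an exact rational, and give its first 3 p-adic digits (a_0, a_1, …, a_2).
Σ a^n = 1/(1 − a) = 1/690;  first 3 digits = (1, 12, 9)

v_13(a) = 1 ≥ 1, so the series converges in ℤ_13 to 1/(1 − a) = 1/(1 − (-689)) = 1/690. Expand this rational in ℤ_13: compute digits iteratively via d_i = x_i mod 13, x_{i+1} = (x_i − d_i)/13. The first 3 digits are (1, 12, 9).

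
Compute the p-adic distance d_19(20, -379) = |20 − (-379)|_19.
d_19(20, -379) = 1/19

Step 1 — x − y = 20 − (-379) = 399. Step 2 — v_19(399) = 1 (factor: 399 = (19^1 · 21); the sign does not affect v_p). Step 3 — |x − y|_19 = 19^{-1} = 1/19.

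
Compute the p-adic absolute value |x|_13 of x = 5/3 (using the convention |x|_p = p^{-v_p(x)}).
|5/3|_13 = 1

Step 1 — compute v_13(x) by factoring powers of 13 out of the numerator and denominator: v_13(5/3) = 0. Step 2 — apply |x|_p = p^{-v_p(x)} = 13^{0} = 1.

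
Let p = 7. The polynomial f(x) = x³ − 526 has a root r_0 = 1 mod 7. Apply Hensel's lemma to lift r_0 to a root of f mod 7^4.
r_3 = 2136 (mod 2401)

Hensel: r_{i+1} = r_i − f(r_i)/f′(r_i) mod 7^{i+2}, where f′(x) = 3x². Iterate:
  r_0 = 1 (mod 7)
  r_1 = 29 (mod 49)
  r_2 = 78 (mod 343)
  r_3 = 2136 (mod 2401)
Final: r = 2136 with f(r) ≡ 0 mod 7^4.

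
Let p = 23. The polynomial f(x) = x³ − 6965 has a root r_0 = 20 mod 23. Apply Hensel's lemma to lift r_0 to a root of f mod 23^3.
r_2 = 4390 (mod 12167)

Hensel: r_{i+1} = r_i − f(r_i)/f′(r_i) mod 23^{i+2}, where f′(x) = 3x². Iterate:
  r_0 = 20 (mod 23)
  r_1 = 158 (mod 529)
  r_2 = 4390 (mod 12167)
Final: r = 4390 with f(r) ≡ 0 mod 23^3.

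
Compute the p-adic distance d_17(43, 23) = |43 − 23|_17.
d_17(43, 23) = 1

Step 1 — x − y = 43 − 23 = 20. Step 2 — v_17(20) = 0 (factor: 20 = (17^0 · 20); the sign does not affect v_p). Step 3 — |x − y|_17 = 17^{0} = 1.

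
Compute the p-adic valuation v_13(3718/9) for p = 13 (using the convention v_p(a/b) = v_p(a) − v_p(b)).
v_13(3718/9) = 2

Factor powers of 13 from the numerator and denominator of the reduced fraction: 3718 = 13^2 · 22 and 9 = 13^0 · 9. Apply v_p(a/b) = v_p(a) − v_p(b): v_13(3718/9) = 2 − 0 = 2.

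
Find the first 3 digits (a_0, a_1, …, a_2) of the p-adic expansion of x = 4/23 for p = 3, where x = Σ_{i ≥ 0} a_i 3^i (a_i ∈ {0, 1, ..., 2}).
(a_0, …, a_2) = (2, 2, 2)

v_3(4/23) = 0 (numerator and denominator both coprime to 3), so x ∈ ℤ_3^×. Compute digits iteratively via a_i = x_i mod 3, x_{i+1} = (x_i − a_i)/3, with x_0 = x:
  x_0 = 4/23;  a_0 = 2;  x_1 = (x_0 − 2)/3 = -14/23
  x_1 = -14/23;  a_1 = 2;  x_2 = (x_1 − 2)/3 = -20/23
  x_2 = -20/23;  a_2 = 2;  x_3 = (x_2 − 2)/3 = -22/23
Digits: (2, 2, 2).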